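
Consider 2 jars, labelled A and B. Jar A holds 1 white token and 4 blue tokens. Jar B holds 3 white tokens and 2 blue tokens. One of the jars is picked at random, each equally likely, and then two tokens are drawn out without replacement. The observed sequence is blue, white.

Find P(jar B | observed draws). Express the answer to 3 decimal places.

0.600

Under each hypothesis, the probability of the observed sequence is: P(data | jar A) = (4/5)(1/4) = 1/5; P(data | jar B) = (2/5)(3/4) = 3/10.
Weighting by the prior gives 1/2 · 1/5 = 1/10, 1/2 · 3/10 = 3/20; summing to 1/4.
Therefore the posterior P(jar B | data) = (3/20) / (1/4) = 3/5.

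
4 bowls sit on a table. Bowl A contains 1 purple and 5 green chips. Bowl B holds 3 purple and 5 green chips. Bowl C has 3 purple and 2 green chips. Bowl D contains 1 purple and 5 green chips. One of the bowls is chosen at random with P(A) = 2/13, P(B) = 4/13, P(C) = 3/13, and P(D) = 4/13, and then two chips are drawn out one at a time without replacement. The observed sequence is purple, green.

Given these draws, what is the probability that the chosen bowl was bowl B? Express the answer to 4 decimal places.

0.3606

Compute the likelihood of the observed sequence for each case: P(data | bowl A) = (1/6)(5/5) = 1/6; P(data | bowl B) = (3/8)(5/7) = 15/56; P(data | bowl C) = (3/5)(2/4) = 3/10; P(data | bowl D) = (1/6)(5/5) = 1/6.
Weighting by the prior gives 2/13 · 1/6 = 1/39, 4/13 · 15/56 = 15/182, 3/13 · 3/10 = 9/130, 4/13 · 1/6 = 2/39; with total 8/35.
Hence P(bowl B | data) = (15/182) / (8/35) = 75/208.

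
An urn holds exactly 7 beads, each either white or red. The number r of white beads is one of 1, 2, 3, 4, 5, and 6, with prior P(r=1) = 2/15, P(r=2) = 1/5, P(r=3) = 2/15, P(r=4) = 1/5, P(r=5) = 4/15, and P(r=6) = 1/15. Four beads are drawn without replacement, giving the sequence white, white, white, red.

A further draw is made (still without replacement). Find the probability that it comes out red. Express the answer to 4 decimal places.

Under each hypothesis, the probability of the observed sequence is: P(data | r = 1) = (1/7)(0/6) = 0; P(data | r = 2) = (2/7)(1/6)(0/5) = 0; P(data | r = 3) = (3/7)(2/6)(1/5)(4/4) = 1/35; P(data | r = 4) = (4/7)(3/6)(2/5)(3/4) = 3/35; P(data | r = 5) = (5/7)(4/6)(3/5)(2/4) = 1/7; P(data | r = 6) = (6/7)(5/6)(4/5)(1/4) = 1/7.
The prior-weighted likelihoods are 2/15 · 0 = 0, 1/5 · 0 = 0, 2/15 · 1/35 = 2/525, 1/5 · 3/35 = 3/175, 4/15 · 1/7 = 4/105, 1/15 · 1/7 = 1/105; summing to 12/175.
The posterior is then P(r = 1 | data) = 0, P(r = 2 | data) = 0, P(r = 3 | data) = 1/18, P(r = 4 | data) = 1/4, P(r = 5 | data) = 5/9, P(r = 6 | data) = 5/36.
The predictive probability is P(red next | data) = (1)(1/18) + (2/3)(1/4) + (1/3)(5/9) + (0)(5/36) = 11/27.

0.4074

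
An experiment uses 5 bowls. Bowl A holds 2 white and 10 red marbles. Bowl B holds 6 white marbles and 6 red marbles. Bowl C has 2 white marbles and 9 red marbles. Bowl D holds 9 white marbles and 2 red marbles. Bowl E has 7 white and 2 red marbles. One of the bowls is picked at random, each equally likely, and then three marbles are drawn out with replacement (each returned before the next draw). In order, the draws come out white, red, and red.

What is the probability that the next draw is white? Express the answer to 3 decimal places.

For each hypothesis, P(data | H) works out to: P(data | bowl A) = (2/12)(10/12)(10/12) = 0.11574; P(data | bowl B) = (6/12)(6/12)(6/12) = 0.125; P(data | bowl C) = (2/11)(9/11)(9/11) = 0.12171; P(data | bowl D) = (9/11)(2/11)(2/11) = 0.027047; P(data | bowl E) = (7/9)(2/9)(2/9) = 0.038409.
The prior-weighted likelihoods are 1/5 · 0.11574 = 0.023148, 1/5 · 0.125 = 0.025, 1/5 · 0.12171 = 0.024343, 1/5 · 0.027047 = 0.0054095, 1/5 · 0.038409 = 0.0076818; summing to 0.085582.
The posterior is then P(bowl A | data) = 0.27048, P(bowl B | data) = 0.29212, P(bowl C | data) = 0.28444, P(bowl D | data) = 0.063208, P(bowl E | data) = 0.089759.
Averaging over the posterior, P(white next | data) = (1/6)(0.27048) + (1/2)(0.29212) + (2/11)(0.28444) + (9/11)(0.063208) + (7/9)(0.089759) = 0.36438.

0.364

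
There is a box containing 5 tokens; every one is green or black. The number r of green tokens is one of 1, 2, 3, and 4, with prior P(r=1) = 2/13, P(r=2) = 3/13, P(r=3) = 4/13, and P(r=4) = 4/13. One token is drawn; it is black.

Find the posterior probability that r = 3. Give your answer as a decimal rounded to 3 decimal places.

0.276

Compute the likelihood of this draw for each case: P(data | r = 1) = (4/5) = 4/5; P(data | r = 2) = (3/5) = 3/5; P(data | r = 3) = (2/5) = 2/5; P(data | r = 4) = (1/5) = 1/5.
The prior-weighted likelihoods are 2/13 · 4/5 = 8/65, 3/13 · 3/5 = 9/65, 4/13 · 2/5 = 8/65, 4/13 · 1/5 = 4/65; with total 29/65.
So P(r = 3 | data) = (8/65) / (29/65) = 8/29.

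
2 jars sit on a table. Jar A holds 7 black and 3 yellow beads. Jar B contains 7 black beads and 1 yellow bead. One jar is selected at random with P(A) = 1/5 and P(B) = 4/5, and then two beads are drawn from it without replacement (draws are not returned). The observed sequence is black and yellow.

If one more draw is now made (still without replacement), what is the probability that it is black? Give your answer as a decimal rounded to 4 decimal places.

0.9205

The likelihood of the observed sequence under each hypothesis: P(data | jar A) = (7/10)(3/9) = 7/30; P(data | jar B) = (7/8)(1/7) = 1/8.
Multiplying each by its prior: 1/5 · 7/30 = 7/150, 4/5 · 1/8 = 1/10; with total 11/75.
The posterior is then P(jar A | data) = 7/22, P(jar B | data) = 15/22.
Averaging over the posterior, P(black next | data) = (3/4)(7/22) + (1)(15/22) = 81/88.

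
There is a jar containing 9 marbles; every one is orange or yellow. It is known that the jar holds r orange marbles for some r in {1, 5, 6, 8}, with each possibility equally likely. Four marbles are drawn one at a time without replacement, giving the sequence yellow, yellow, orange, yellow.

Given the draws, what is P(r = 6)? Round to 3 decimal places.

For each hypothesis, P(data | H) works out to: P(data | r = 1) = (8/9)(7/8)(1/7)(6/6) = 0.11111; P(data | r = 5) = (4/9)(3/8)(5/7)(2/6) = 0.039683; P(data | r = 6) = (3/9)(2/8)(6/7)(1/6) = 0.011905; P(data | r = 8) = (1/9)(0/8) = 0.
The prior-weighted likelihoods are 1/4 · 0.11111 = 0.027778, 1/4 · 0.039683 = 0.0099206, 1/4 · 0.011905 = 0.0029762, 1/4 · 0 = 0; with total 0.040675.
Therefore the posterior P(r = 6 | data) = (0.0029762) / (0.040675) = 0.073171.

0.073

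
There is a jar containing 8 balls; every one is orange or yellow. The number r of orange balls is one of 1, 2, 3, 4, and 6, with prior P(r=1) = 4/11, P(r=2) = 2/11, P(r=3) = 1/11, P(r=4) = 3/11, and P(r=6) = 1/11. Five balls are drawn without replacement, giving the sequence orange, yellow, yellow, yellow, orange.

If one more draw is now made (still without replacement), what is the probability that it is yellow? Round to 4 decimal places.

0.5915

Compute the likelihood of the observed sequence for each case: P(data | r = 1) = (1/8)(7/7)(6/6)(5/5)(0/4) = 0; P(data | r = 2) = (2/8)(6/7)(5/6)(4/5)(1/4) = 0.035714; P(data | r = 3) = (3/8)(5/7)(4/6)(3/5)(2/4) = 0.053571; P(data | r = 4) = (4/8)(4/7)(3/6)(2/5)(3/4) = 0.042857; P(data | r = 6) = (6/8)(2/7)(1/6)(0/5) = 0.
Multiplying each by its prior: 4/11 · 0 = 0, 2/11 · 0.035714 = 0.0064935, 1/11 · 0.053571 = 0.0048701, 3/11 · 0.042857 = 0.011688, 1/11 · 0 = 0; these sum to 0.023052.
The posterior is then P(r = 1 | data) = 0, P(r = 2 | data) = 0.28169, P(r = 3 | data) = 0.21127, P(r = 4 | data) = 0.50704, P(r = 6 | data) = 0.
Averaging over the posterior, P(yellow next | data) = (1)(0.28169) + (2/3)(0.21127) + (1/3)(0.50704) = 0.59155.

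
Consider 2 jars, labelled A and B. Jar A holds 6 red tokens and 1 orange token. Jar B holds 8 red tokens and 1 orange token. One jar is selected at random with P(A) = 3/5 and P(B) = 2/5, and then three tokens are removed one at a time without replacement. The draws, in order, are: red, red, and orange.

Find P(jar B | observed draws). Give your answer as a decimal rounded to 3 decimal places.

Under each hypothesis, the probability of the observed sequence is: P(data | jar A) = (6/7)(5/6)(1/5) = 1/7; P(data | jar B) = (8/9)(7/8)(1/7) = 1/9.
Weighting by the prior gives 3/5 · 1/7 = 3/35, 2/5 · 1/9 = 2/45; summing to 41/315.
Therefore the posterior P(jar B | data) = (2/45) / (41/315) = 14/41.

0.341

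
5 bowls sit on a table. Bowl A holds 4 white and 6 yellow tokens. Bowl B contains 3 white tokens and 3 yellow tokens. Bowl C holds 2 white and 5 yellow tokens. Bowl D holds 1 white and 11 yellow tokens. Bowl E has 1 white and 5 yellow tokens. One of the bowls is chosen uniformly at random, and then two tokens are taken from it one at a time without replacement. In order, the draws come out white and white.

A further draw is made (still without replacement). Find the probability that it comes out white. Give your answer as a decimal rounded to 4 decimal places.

0.2188

Under each hypothesis, the probability of the observed sequence is: P(data | bowl A) = (4/10)(3/9) = 2/15; P(data | bowl B) = (3/6)(2/5) = 1/5; P(data | bowl C) = (2/7)(1/6) = 1/21; P(data | bowl D) = (1/12)(0/11) = 0; P(data | bowl E) = (1/6)(0/5) = 0.
Multiplying each by its prior: 1/5 · 2/15 = 2/75, 1/5 · 1/5 = 1/25, 1/5 · 1/21 = 1/105, 1/5 · 0 = 0, 1/5 · 0 = 0; summing to 8/105.
The posterior is then P(bowl A | data) = 7/20, P(bowl B | data) = 21/40, P(bowl C | data) = 1/8, P(bowl D | data) = 0, P(bowl E | data) = 0.
So P(white next | data) = Σ P(white next | H) P(H | data) = (1/4)(7/20) + (1/4)(21/40) + (0)(1/8) = 7/32.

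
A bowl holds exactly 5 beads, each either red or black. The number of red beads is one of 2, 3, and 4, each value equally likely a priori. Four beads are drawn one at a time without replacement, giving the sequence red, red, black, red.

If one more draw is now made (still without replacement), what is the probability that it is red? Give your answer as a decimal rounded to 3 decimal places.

Under each hypothesis, the probability of the observed sequence is: P(data | r = 2) = (2/5)(1/4)(3/3)(0/2) = 0; P(data | r = 3) = (3/5)(2/4)(2/3)(1/2) = 1/10; P(data | r = 4) = (4/5)(3/4)(1/3)(2/2) = 1/5.
Multiplying each by its prior: 1/3 · 0 = 0, 1/3 · 1/10 = 1/30, 1/3 · 1/5 = 1/15; summing to 1/10.
Dividing through by the total gives posterior P(r = 2 | data) = 0, P(r = 3 | data) = 1/3, P(r = 4 | data) = 2/3.
So P(red next | data) = Σ P(red next | H) P(H | data) = (0)(1/3) + (1)(2/3) = 2/3.

0.667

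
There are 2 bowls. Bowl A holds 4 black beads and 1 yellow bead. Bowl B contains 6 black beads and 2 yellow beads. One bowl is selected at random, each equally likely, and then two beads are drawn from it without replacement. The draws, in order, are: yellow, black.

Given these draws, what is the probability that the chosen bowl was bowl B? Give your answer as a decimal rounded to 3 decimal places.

For each hypothesis, P(data | H) works out to: P(data | bowl A) = (1/5)(4/4) = 1/5; P(data | bowl B) = (2/8)(6/7) = 3/14.
Weighting by the prior gives 1/2 · 1/5 = 1/10, 1/2 · 3/14 = 3/28; with total 29/140.
By Bayes' rule, P(bowl B | data) = (3/28) / (29/140) = 15/29.

0.517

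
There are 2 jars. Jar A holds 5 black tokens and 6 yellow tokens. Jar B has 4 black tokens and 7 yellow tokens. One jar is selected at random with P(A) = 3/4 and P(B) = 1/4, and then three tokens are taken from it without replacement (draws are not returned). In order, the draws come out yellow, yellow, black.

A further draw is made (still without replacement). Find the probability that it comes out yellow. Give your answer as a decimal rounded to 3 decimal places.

The likelihood of the observed sequence under each hypothesis: P(data | jar A) = (6/11)(5/10)(5/9) = 5/33; P(data | jar B) = (7/11)(6/10)(4/9) = 28/165.
Weighting by the prior gives 3/4 · 5/33 = 5/44, 1/4 · 28/165 = 7/165; with total 103/660.
Normalising, the posterior is P(jar A | data) = 75/103, P(jar B | data) = 28/103.
The predictive probability is P(yellow next | data) = (1/2)(75/103) + (5/8)(28/103) = 55/103.

0.534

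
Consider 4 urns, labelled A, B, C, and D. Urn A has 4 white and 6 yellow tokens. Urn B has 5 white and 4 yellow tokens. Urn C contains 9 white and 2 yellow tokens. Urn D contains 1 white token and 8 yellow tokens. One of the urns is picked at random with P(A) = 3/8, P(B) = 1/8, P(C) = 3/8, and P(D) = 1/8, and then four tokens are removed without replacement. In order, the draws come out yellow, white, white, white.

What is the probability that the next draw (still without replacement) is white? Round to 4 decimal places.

0.6826

Compute the likelihood of the observed sequence for each case: P(data | urn A) = (6/10)(4/9)(3/8)(2/7) = 0.028571; P(data | urn B) = (4/9)(5/8)(4/7)(3/6) = 0.079365; P(data | urn C) = (2/11)(9/10)(8/9)(7/8) = 0.12727; P(data | urn D) = (8/9)(1/8)(0/7) = 0.
The prior-weighted likelihoods are 3/8 · 0.028571 = 0.010714, 1/8 · 0.079365 = 0.0099206, 3/8 · 0.12727 = 0.047727, 1/8 · 0 = 0; these sum to 0.068362.
Dividing through by the total gives posterior P(urn A | data) = 0.15673, P(urn B | data) = 0.14512, P(urn C | data) = 0.69815, P(urn D | data) = 0.
So P(white next | data) = Σ P(white next | H) P(H | data) = (1/6)(0.15673) + (2/5)(0.14512) + (6/7)(0.69815) = 0.68259.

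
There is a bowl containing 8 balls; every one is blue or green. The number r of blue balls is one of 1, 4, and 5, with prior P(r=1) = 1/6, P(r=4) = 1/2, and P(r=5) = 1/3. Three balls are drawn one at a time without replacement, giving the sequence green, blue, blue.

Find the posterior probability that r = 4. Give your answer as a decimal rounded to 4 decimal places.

For each hypothesis, P(data | H) works out to: P(data | r = 1) = (7/8)(1/7)(0/6) = 0; P(data | r = 4) = (4/8)(4/7)(3/6) = 1/7; P(data | r = 5) = (3/8)(5/7)(4/6) = 5/28.
Weighting by the prior gives 1/6 · 0 = 0, 1/2 · 1/7 = 1/14, 1/3 · 5/28 = 5/84; these sum to 11/84.
So P(r = 4 | data) = (1/14) / (11/84) = 6/11.

0.5455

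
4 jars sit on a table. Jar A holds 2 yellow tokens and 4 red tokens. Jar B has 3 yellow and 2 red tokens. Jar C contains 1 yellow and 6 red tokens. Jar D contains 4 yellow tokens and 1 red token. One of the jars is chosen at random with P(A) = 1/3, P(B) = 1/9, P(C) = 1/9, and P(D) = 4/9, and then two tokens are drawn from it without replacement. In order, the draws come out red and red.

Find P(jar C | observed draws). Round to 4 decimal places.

0.3546

The likelihood of the observed sequence under each hypothesis: P(data | jar A) = (4/6)(3/5) = 2/5; P(data | jar B) = (2/5)(1/4) = 1/10; P(data | jar C) = (6/7)(5/6) = 5/7; P(data | jar D) = (1/5)(0/4) = 0.
Weighting by the prior gives 1/3 · 2/5 = 2/15, 1/9 · 1/10 = 1/90, 1/9 · 5/7 = 5/63, 4/9 · 0 = 0; summing to 47/210.
Hence P(jar C | data) = (5/63) / (47/210) = 50/141.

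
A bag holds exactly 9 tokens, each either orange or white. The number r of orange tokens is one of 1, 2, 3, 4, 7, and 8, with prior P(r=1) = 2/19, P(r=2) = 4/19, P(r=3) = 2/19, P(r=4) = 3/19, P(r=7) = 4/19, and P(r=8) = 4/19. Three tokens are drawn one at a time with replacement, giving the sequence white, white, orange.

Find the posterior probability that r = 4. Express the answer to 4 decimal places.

0.2542

For each hypothesis, P(data | H) works out to: P(data | r = 1) = (8/9)(8/9)(1/9) = 0.087791; P(data | r = 2) = (7/9)(7/9)(2/9) = 0.13443; P(data | r = 3) = (6/9)(6/9)(3/9) = 0.14815; P(data | r = 4) = (5/9)(5/9)(4/9) = 0.13717; P(data | r = 7) = (2/9)(2/9)(7/9) = 0.038409; P(data | r = 8) = (1/9)(1/9)(8/9) = 0.010974.
Weighting by the prior gives 2/19 · 0.087791 = 0.0092412, 4/19 · 0.13443 = 0.028301, 2/19 · 0.14815 = 0.015595, 3/19 · 0.13717 = 0.021659, 4/19 · 0.038409 = 0.0080861, 4/19 · 0.010974 = 0.0023103; summing to 0.085192.
Therefore the posterior P(r = 4 | data) = (0.021659) / (0.085192) = 0.25424.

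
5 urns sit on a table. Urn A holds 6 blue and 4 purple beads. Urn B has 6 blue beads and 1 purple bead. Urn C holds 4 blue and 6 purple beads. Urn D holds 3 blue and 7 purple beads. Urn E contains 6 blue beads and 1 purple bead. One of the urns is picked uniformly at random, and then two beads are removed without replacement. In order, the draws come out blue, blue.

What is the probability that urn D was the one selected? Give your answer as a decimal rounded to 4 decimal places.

0.0340

For each hypothesis, P(data | H) works out to: P(data | urn A) = (6/10)(5/9) = 1/3; P(data | urn B) = (6/7)(5/6) = 5/7; P(data | urn C) = (4/10)(3/9) = 2/15; P(data | urn D) = (3/10)(2/9) = 1/15; P(data | urn E) = (6/7)(5/6) = 5/7.
Multiplying each by its prior: 1/5 · 1/3 = 1/15, 1/5 · 5/7 = 1/7, 1/5 · 2/15 = 2/75, 1/5 · 1/15 = 1/75, 1/5 · 5/7 = 1/7; these sum to 206/525.
Therefore the posterior P(urn D | data) = (1/75) / (206/525) = 7/206.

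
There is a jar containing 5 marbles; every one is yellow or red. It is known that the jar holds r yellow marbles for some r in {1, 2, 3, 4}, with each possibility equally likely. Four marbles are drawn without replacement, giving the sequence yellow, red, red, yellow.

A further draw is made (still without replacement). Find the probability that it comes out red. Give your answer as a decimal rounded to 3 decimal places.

0.500

The likelihood of the observed sequence under each hypothesis: P(data | r = 1) = (1/5)(4/4)(3/3)(0/2) = 0; P(data | r = 2) = (2/5)(3/4)(2/3)(1/2) = 1/10; P(data | r = 3) = (3/5)(2/4)(1/3)(2/2) = 1/10; P(data | r = 4) = (4/5)(1/4)(0/3) = 0.
The prior-weighted likelihoods are 1/4 · 0 = 0, 1/4 · 1/10 = 1/40, 1/4 · 1/10 = 1/40, 1/4 · 0 = 0; summing to 1/20.
Normalising, the posterior is P(r = 1 | data) = 0, P(r = 2 | data) = 1/2, P(r = 3 | data) = 1/2, P(r = 4 | data) = 0.
The predictive probability is P(red next | data) = (1)(1/2) + (0)(1/2) = 1/2.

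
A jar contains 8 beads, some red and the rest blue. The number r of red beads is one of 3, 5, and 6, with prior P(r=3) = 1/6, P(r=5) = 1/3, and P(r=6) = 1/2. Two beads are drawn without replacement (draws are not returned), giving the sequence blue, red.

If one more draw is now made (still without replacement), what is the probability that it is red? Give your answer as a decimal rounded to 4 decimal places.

Under each hypothesis, the probability of the observed sequence is: P(data | r = 3) = (5/8)(3/7) = 15/56; P(data | r = 5) = (3/8)(5/7) = 15/56; P(data | r = 6) = (2/8)(6/7) = 3/14.
Weighting by the prior gives 1/6 · 15/56 = 5/112, 1/3 · 15/56 = 5/56, 1/2 · 3/14 = 3/28; with total 27/112.
Normalising, the posterior is P(r = 3 | data) = 5/27, P(r = 5 | data) = 10/27, P(r = 6 | data) = 4/9.
So P(red next | data) = Σ P(red next | H) P(H | data) = (1/3)(5/27) + (2/3)(10/27) + (5/6)(4/9) = 55/81.

0.6790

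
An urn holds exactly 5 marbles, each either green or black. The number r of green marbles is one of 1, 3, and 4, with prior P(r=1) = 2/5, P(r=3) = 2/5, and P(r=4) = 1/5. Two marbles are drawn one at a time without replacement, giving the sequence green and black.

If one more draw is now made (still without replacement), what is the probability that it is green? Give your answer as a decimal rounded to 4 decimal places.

For each hypothesis, P(data | H) works out to: P(data | r = 1) = (1/5)(4/4) = 1/5; P(data | r = 3) = (3/5)(2/4) = 3/10; P(data | r = 4) = (4/5)(1/4) = 1/5.
Multiplying each by its prior: 2/5 · 1/5 = 2/25, 2/5 · 3/10 = 3/25, 1/5 · 1/5 = 1/25; summing to 6/25.
Normalising, the posterior is P(r = 1 | data) = 1/3, P(r = 3 | data) = 1/2, P(r = 4 | data) = 1/6.
The predictive probability is P(green next | data) = (0)(1/3) + (2/3)(1/2) + (1)(1/6) = 1/2.

0.5000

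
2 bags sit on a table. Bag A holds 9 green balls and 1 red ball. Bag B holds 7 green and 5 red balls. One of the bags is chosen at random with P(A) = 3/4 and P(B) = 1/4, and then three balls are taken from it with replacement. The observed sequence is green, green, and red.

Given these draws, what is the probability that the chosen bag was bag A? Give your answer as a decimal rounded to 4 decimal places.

0.6315

Compute the likelihood of the observed sequence for each case: P(data | bag A) = (9/10)(9/10)(1/10) = 0.081; P(data | bag B) = (7/12)(7/12)(5/12) = 0.14178.
Multiplying each by its prior: 3/4 · 0.081 = 0.06075, 1/4 · 0.14178 = 0.035446; with total 0.096196.
By Bayes' rule, P(bag A | data) = (0.06075) / (0.096196) = 0.63153.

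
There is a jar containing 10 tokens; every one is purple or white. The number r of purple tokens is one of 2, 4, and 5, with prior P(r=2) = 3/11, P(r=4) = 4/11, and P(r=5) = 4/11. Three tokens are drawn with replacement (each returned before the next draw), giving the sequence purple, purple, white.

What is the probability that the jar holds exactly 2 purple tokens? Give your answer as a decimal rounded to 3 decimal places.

Compute the likelihood of the observed sequence for each case: P(data | r = 2) = (2/10)(2/10)(8/10) = 0.032; P(data | r = 4) = (4/10)(4/10)(6/10) = 0.096; P(data | r = 5) = (5/10)(5/10)(5/10) = 0.125.
Multiplying each by its prior: 3/11 · 0.032 = 0.0087273, 4/11 · 0.096 = 0.034909, 4/11 · 0.125 = 0.045455; with total 0.089091.
So P(r = 2 | data) = (0.0087273) / (0.089091) = 0.097959.

0.098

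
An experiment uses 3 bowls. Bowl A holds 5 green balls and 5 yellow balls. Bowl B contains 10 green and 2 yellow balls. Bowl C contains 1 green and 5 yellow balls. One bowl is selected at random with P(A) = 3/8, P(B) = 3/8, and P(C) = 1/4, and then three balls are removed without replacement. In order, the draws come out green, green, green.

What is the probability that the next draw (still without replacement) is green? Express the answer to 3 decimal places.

0.713

Under each hypothesis, the probability of the observed sequence is: P(data | bowl A) = (5/10)(4/9)(3/8) = 1/12; P(data | bowl B) = (10/12)(9/11)(8/10) = 6/11; P(data | bowl C) = (1/6)(0/5) = 0.
The prior-weighted likelihoods are 3/8 · 1/12 = 1/32, 3/8 · 6/11 = 9/44, 1/4 · 0 = 0; with total 83/352.
The posterior is then P(bowl A | data) = 11/83, P(bowl B | data) = 72/83, P(bowl C | data) = 0.
So P(green next | data) = Σ P(green next | H) P(H | data) = (2/7)(11/83) + (7/9)(72/83) = 414/581.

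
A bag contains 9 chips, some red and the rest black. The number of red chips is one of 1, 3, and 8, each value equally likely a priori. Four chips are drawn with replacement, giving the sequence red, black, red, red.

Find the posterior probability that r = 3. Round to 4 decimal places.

0.2375

The likelihood of the observed sequence under each hypothesis: P(data | r = 1) = (1/9)(8/9)(1/9)(1/9) = 0.0012193; P(data | r = 3) = (3/9)(6/9)(3/9)(3/9) = 0.024691; P(data | r = 8) = (8/9)(1/9)(8/9)(8/9) = 0.078037.
The prior-weighted likelihoods are 1/3 · 0.0012193 = 0.00040644, 1/3 · 0.024691 = 0.0082305, 1/3 · 0.078037 = 0.026012; these sum to 0.034649.
So P(r = 3 | data) = (0.0082305) / (0.034649) = 0.23754.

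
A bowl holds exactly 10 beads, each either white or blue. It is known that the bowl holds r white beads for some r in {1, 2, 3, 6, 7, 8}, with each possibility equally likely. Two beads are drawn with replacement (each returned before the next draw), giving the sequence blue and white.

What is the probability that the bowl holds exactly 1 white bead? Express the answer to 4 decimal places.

0.0841

For each hypothesis, P(data | H) works out to: P(data | r = 1) = (9/10)(1/10) = 9/100; P(data | r = 2) = (8/10)(2/10) = 4/25; P(data | r = 3) = (7/10)(3/10) = 21/100; P(data | r = 6) = (4/10)(6/10) = 6/25; P(data | r = 7) = (3/10)(7/10) = 21/100; P(data | r = 8) = (2/10)(8/10) = 4/25.
Weighting by the prior gives 1/6 · 9/100 = 3/200, 1/6 · 4/25 = 2/75, 1/6 · 21/100 = 7/200, 1/6 · 6/25 = 1/25, 1/6 · 21/100 = 7/200, 1/6 · 4/25 = 2/75; summing to 107/600.
Hence P(r = 1 | data) = (3/200) / (107/600) = 9/107.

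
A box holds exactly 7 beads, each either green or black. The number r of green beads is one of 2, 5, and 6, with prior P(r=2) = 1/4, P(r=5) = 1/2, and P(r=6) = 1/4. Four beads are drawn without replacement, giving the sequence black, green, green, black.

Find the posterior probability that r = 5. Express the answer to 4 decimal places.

For each hypothesis, P(data | H) works out to: P(data | r = 2) = (5/7)(2/6)(1/5)(4/4) = 1/21; P(data | r = 5) = (2/7)(5/6)(4/5)(1/4) = 1/21; P(data | r = 6) = (1/7)(6/6)(5/5)(0/4) = 0.
Multiplying each by its prior: 1/4 · 1/21 = 1/84, 1/2 · 1/21 = 1/42, 1/4 · 0 = 0; summing to 1/28.
Hence P(r = 5 | data) = (1/42) / (1/28) = 2/3.

0.6667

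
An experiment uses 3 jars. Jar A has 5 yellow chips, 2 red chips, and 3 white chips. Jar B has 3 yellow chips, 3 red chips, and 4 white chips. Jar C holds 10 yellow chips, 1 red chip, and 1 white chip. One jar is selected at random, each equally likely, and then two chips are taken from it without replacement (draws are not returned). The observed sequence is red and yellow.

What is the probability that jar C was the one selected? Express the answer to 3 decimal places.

0.264

Compute the likelihood of the observed sequence for each case: P(data | jar A) = (2/10)(5/9) = 0.11111; P(data | jar B) = (3/10)(3/9) = 0.1; P(data | jar C) = (1/12)(10/11) = 0.075758.
Weighting by the prior gives 1/3 · 0.11111 = 0.037037, 1/3 · 0.1 = 0.033333, 1/3 · 0.075758 = 0.025253; with total 0.095623.
So P(jar C | data) = (0.025253) / (0.095623) = 0.26408.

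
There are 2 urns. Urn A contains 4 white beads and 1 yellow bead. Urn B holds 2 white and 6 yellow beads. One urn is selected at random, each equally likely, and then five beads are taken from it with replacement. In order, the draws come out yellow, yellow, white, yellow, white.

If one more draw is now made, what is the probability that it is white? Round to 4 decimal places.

0.3394

For each hypothesis, P(data | H) works out to: P(data | urn A) = (1/5)(1/5)(4/5)(1/5)(4/5) = 0.00512; P(data | urn B) = (6/8)(6/8)(2/8)(6/8)(2/8) = 0.026367.
Multiplying each by its prior: 1/2 · 0.00512 = 0.00256, 1/2 · 0.026367 = 0.013184; these sum to 0.015744.
Dividing through by the total gives posterior P(urn A | data) = 0.16261, P(urn B | data) = 0.83739.
The predictive probability is P(white next | data) = (4/5)(0.16261) + (1/4)(0.83739) = 0.33943.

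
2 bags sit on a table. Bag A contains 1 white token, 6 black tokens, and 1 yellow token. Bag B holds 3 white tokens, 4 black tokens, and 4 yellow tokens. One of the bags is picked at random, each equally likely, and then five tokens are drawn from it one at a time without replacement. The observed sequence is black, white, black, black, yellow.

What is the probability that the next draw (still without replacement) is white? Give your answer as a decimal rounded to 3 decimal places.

The likelihood of the observed sequence under each hypothesis: P(data | bag A) = (6/8)(1/7)(5/6)(4/5)(1/4) = 0.017857; P(data | bag B) = (4/11)(3/10)(3/9)(2/8)(4/7) = 0.0051948.
The prior-weighted likelihoods are 1/2 · 0.017857 = 0.0089286, 1/2 · 0.0051948 = 0.0025974; summing to 0.011526.
Dividing through by the total gives posterior P(bag A | data) = 0.77465, P(bag B | data) = 0.22535.
So P(white next | data) = Σ P(white next | H) P(H | data) = (0)(0.77465) + (1/3)(0.22535) = 0.075117.

0.075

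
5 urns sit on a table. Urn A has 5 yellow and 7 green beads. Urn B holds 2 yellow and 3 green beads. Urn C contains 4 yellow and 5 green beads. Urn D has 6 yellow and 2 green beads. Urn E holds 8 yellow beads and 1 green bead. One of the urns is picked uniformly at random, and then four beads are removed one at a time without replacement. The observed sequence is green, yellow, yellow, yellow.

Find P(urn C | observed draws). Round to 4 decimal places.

0.1206

The likelihood of the observed sequence under each hypothesis: P(data | urn A) = (7/12)(5/11)(4/10)(3/9) = 0.035354; P(data | urn B) = (3/5)(2/4)(1/3)(0/2) = 0; P(data | urn C) = (5/9)(4/8)(3/7)(2/6) = 0.039683; P(data | urn D) = (2/8)(6/7)(5/6)(4/5) = 0.14286; P(data | urn E) = (1/9)(8/8)(7/7)(6/6) = 0.11111.
Multiplying each by its prior: 1/5 · 0.035354 = 0.0070707, 1/5 · 0 = 0, 1/5 · 0.039683 = 0.0079365, 1/5 · 0.14286 = 0.028571, 1/5 · 0.11111 = 0.022222; summing to 0.065801.
By Bayes' rule, P(urn C | data) = (0.0079365) / (0.065801) = 0.12061.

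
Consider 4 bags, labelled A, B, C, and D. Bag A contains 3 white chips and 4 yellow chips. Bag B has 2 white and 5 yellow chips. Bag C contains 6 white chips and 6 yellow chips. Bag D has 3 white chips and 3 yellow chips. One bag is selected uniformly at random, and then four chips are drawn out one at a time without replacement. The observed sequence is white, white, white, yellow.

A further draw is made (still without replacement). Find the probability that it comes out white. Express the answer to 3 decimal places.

For each hypothesis, P(data | H) works out to: P(data | bag A) = (3/7)(2/6)(1/5)(4/4) = 0.028571; P(data | bag B) = (2/7)(1/6)(0/5) = 0; P(data | bag C) = (6/12)(5/11)(4/10)(6/9) = 0.060606; P(data | bag D) = (3/6)(2/5)(1/4)(3/3) = 0.05.
Weighting by the prior gives 1/4 · 0.028571 = 0.0071429, 1/4 · 0 = 0, 1/4 · 0.060606 = 0.015152, 1/4 · 0.05 = 0.0125; these sum to 0.034794.
The posterior is then P(bag A | data) = 0.20529, P(bag B | data) = 0, P(bag C | data) = 0.43546, P(bag D | data) = 0.35925.
The predictive probability is P(white next | data) = (0)(0.20529) + (3/8)(0.43546) + (0)(0.35925) = 0.1633.

0.163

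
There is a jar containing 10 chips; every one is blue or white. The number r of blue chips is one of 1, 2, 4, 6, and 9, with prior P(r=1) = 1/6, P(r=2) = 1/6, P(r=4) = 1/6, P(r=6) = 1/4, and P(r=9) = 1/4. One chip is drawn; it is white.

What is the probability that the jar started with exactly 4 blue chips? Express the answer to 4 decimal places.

0.1967

Compute the likelihood of this draw for each case: P(data | r = 1) = (9/10) = 9/10; P(data | r = 2) = (8/10) = 4/5; P(data | r = 4) = (6/10) = 3/5; P(data | r = 6) = (4/10) = 2/5; P(data | r = 9) = (1/10) = 1/10.
Multiplying each by its prior: 1/6 · 9/10 = 3/20, 1/6 · 4/5 = 2/15, 1/6 · 3/5 = 1/10, 1/4 · 2/5 = 1/10, 1/4 · 1/10 = 1/40; summing to 61/120.
So P(r = 4 | data) = (1/10) / (61/120) = 12/61.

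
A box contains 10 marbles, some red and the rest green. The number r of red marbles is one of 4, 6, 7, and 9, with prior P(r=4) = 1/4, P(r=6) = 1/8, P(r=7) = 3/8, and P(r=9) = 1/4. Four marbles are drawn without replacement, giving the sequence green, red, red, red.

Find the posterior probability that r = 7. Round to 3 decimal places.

0.516

The likelihood of the observed sequence under each hypothesis: P(data | r = 4) = (6/10)(4/9)(3/8)(2/7) = 0.028571; P(data | r = 6) = (4/10)(6/9)(5/8)(4/7) = 0.095238; P(data | r = 7) = (3/10)(7/9)(6/8)(5/7) = 0.125; P(data | r = 9) = (1/10)(9/9)(8/8)(7/7) = 0.1.
Multiplying each by its prior: 1/4 · 0.028571 = 0.0071429, 1/8 · 0.095238 = 0.011905, 3/8 · 0.125 = 0.046875, 1/4 · 0.1 = 0.025; summing to 0.090923.
By Bayes' rule, P(r = 7 | data) = (0.046875) / (0.090923) = 0.51555.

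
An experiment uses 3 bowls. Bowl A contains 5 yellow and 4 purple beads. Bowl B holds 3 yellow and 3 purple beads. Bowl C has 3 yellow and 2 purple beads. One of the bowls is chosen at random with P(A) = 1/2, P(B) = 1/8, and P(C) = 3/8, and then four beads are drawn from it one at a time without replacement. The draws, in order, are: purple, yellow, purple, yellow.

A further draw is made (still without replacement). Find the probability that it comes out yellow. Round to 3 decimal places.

0.753

Compute the likelihood of the observed sequence for each case: P(data | bowl A) = (4/9)(5/8)(3/7)(4/6) = 0.079365; P(data | bowl B) = (3/6)(3/5)(2/4)(2/3) = 0.1; P(data | bowl C) = (2/5)(3/4)(1/3)(2/2) = 0.1.
The prior-weighted likelihoods are 1/2 · 0.079365 = 0.039683, 1/8 · 0.1 = 0.0125, 3/8 · 0.1 = 0.0375; these sum to 0.089683.
The posterior is then P(bowl A | data) = 0.44248, P(bowl B | data) = 0.13938, P(bowl C | data) = 0.41814.
So P(yellow next | data) = Σ P(yellow next | H) P(H | data) = (3/5)(0.44248) + (1/2)(0.13938) + (1)(0.41814) = 0.75332.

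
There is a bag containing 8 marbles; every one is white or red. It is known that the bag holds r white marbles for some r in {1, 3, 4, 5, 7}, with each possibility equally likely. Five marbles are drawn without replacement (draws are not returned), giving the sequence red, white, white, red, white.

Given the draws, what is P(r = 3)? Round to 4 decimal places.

0.1563

For each hypothesis, P(data | H) works out to: P(data | r = 1) = (7/8)(1/7)(0/6) = 0; P(data | r = 3) = (5/8)(3/7)(2/6)(4/5)(1/4) = 1/56; P(data | r = 4) = (4/8)(4/7)(3/6)(3/5)(2/4) = 3/70; P(data | r = 5) = (3/8)(5/7)(4/6)(2/5)(3/4) = 3/56; P(data | r = 7) = (1/8)(7/7)(6/6)(0/5) = 0.
Multiplying each by its prior: 1/5 · 0 = 0, 1/5 · 1/56 = 1/280, 1/5 · 3/70 = 3/350, 1/5 · 3/56 = 3/280, 1/5 · 0 = 0; these sum to 4/175.
By Bayes' rule, P(r = 3 | data) = (1/280) / (4/175) = 5/32.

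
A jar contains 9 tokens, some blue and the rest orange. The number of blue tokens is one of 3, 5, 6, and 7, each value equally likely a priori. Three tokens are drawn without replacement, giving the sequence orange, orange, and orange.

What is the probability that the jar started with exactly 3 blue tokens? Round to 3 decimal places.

For each hypothesis, P(data | H) works out to: P(data | r = 3) = (6/9)(5/8)(4/7) = 5/21; P(data | r = 5) = (4/9)(3/8)(2/7) = 1/21; P(data | r = 6) = (3/9)(2/8)(1/7) = 1/84; P(data | r = 7) = (2/9)(1/8)(0/7) = 0.
Weighting by the prior gives 1/4 · 5/21 = 5/84, 1/4 · 1/21 = 1/84, 1/4 · 1/84 = 1/336, 1/4 · 0 = 0; with total 25/336.
By Bayes' rule, P(r = 3 | data) = (5/84) / (25/336) = 4/5.

0.800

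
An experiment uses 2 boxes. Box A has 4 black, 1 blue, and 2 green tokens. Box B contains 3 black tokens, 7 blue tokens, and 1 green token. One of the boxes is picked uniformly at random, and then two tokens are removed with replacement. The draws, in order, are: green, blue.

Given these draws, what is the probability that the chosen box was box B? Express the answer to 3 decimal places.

0.586

Compute the likelihood of the observed sequence for each case: P(data | box A) = (2/7)(1/7) = 0.040816; P(data | box B) = (1/11)(7/11) = 0.057851.
Weighting by the prior gives 1/2 · 0.040816 = 0.020408, 1/2 · 0.057851 = 0.028926; with total 0.049334.
Therefore the posterior P(box B | data) = (0.028926) / (0.049334) = 0.58632.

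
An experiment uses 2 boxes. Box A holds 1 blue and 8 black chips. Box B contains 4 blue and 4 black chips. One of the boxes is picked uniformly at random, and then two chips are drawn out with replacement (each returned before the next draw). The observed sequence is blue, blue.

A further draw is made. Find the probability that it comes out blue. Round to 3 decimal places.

0.482

For each hypothesis, P(data | H) works out to: P(data | box A) = (1/9)(1/9) = 1/81; P(data | box B) = (4/8)(4/8) = 1/4.
Multiplying each by its prior: 1/2 · 1/81 = 1/162, 1/2 · 1/4 = 1/8; these sum to 85/648.
The posterior is then P(box A | data) = 0.047059, P(box B | data) = 0.95294.
Averaging over the posterior, P(blue next | data) = (1/9)(0.047059) + (1/2)(0.95294) = 0.4817.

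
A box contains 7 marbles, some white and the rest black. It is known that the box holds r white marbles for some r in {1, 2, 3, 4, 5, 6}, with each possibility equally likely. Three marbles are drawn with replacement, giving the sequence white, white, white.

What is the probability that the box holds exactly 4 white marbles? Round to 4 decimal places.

Compute the likelihood of the observed sequence for each case: P(data | r = 1) = (1/7)(1/7)(1/7) = 0.0029155; P(data | r = 2) = (2/7)(2/7)(2/7) = 0.023324; P(data | r = 3) = (3/7)(3/7)(3/7) = 0.078717; P(data | r = 4) = (4/7)(4/7)(4/7) = 0.18659; P(data | r = 5) = (5/7)(5/7)(5/7) = 0.36443; P(data | r = 6) = (6/7)(6/7)(6/7) = 0.62974.
The prior-weighted likelihoods are 1/6 · 0.0029155 = 0.00048591, 1/6 · 0.023324 = 0.0038873, 1/6 · 0.078717 = 0.01312, 1/6 · 0.18659 = 0.031098, 1/6 · 0.36443 = 0.060739, 1/6 · 0.62974 = 0.10496; these sum to 0.21429.
By Bayes' rule, P(r = 4 | data) = (0.031098) / (0.21429) = 0.14512.

0.1451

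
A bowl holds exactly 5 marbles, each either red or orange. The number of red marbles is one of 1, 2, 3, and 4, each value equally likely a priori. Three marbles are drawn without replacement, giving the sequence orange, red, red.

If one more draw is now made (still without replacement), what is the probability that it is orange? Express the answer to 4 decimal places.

Compute the likelihood of the observed sequence for each case: P(data | r = 1) = (4/5)(1/4)(0/3) = 0; P(data | r = 2) = (3/5)(2/4)(1/3) = 1/10; P(data | r = 3) = (2/5)(3/4)(2/3) = 1/5; P(data | r = 4) = (1/5)(4/4)(3/3) = 1/5.
Weighting by the prior gives 1/4 · 0 = 0, 1/4 · 1/10 = 1/40, 1/4 · 1/5 = 1/20, 1/4 · 1/5 = 1/20; these sum to 1/8.
Normalising, the posterior is P(r = 1 | data) = 0, P(r = 2 | data) = 1/5, P(r = 3 | data) = 2/5, P(r = 4 | data) = 2/5.
Averaging over the posterior, P(orange next | data) = (1)(1/5) + (1/2)(2/5) + (0)(2/5) = 2/5.

0.4000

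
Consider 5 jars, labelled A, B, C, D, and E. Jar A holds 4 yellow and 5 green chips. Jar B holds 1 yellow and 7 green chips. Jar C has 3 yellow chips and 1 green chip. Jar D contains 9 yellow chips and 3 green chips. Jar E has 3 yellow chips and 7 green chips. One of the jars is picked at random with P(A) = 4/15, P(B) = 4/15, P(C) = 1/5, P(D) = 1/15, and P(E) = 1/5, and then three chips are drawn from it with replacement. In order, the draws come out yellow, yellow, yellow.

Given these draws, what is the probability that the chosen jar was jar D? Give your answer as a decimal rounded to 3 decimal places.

0.198

Under each hypothesis, the probability of the observed sequence is: P(data | jar A) = (4/9)(4/9)(4/9) = 0.087791; P(data | jar B) = (1/8)(1/8)(1/8) = 0.0019531; P(data | jar C) = (3/4)(3/4)(3/4) = 0.42188; P(data | jar D) = (9/12)(9/12)(9/12) = 0.42188; P(data | jar E) = (3/10)(3/10)(3/10) = 0.027.
Weighting by the prior gives 4/15 · 0.087791 = 0.023411, 4/15 · 0.0019531 = 0.00052083, 1/5 · 0.42188 = 0.084375, 1/15 · 0.42188 = 0.028125, 1/5 · 0.027 = 0.0054; summing to 0.14183.
So P(jar D | data) = (0.028125) / (0.14183) = 0.1983.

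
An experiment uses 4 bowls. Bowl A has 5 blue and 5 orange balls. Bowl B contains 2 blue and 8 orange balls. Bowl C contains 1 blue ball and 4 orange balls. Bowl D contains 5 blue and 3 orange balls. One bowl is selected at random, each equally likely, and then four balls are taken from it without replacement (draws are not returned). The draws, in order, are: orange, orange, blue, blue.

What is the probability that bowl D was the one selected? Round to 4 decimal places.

Compute the likelihood of the observed sequence for each case: P(data | bowl A) = (5/10)(4/9)(5/8)(4/7) = 0.079365; P(data | bowl B) = (8/10)(7/9)(2/8)(1/7) = 0.022222; P(data | bowl C) = (4/5)(3/4)(1/3)(0/2) = 0; P(data | bowl D) = (3/8)(2/7)(5/6)(4/5) = 0.071429.
Multiplying each by its prior: 1/4 · 0.079365 = 0.019841, 1/4 · 0.022222 = 0.0055556, 1/4 · 0 = 0, 1/4 · 0.071429 = 0.017857; summing to 0.043254.
So P(bowl D | data) = (0.017857) / (0.043254) = 0.41284.

0.4128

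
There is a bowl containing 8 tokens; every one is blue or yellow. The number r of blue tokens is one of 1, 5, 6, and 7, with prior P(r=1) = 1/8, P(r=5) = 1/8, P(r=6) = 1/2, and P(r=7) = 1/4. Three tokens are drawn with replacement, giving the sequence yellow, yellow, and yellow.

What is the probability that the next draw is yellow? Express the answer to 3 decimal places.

0.788

Compute the likelihood of the observed sequence for each case: P(data | r = 1) = (7/8)(7/8)(7/8) = 0.66992; P(data | r = 5) = (3/8)(3/8)(3/8) = 0.052734; P(data | r = 6) = (2/8)(2/8)(2/8) = 0.015625; P(data | r = 7) = (1/8)(1/8)(1/8) = 0.0019531.
The prior-weighted likelihoods are 1/8 · 0.66992 = 0.08374, 1/8 · 0.052734 = 0.0065918, 1/2 · 0.015625 = 0.0078125, 1/4 · 0.0019531 = 0.00048828; summing to 0.098633.
The posterior is then P(r = 1 | data) = 0.84901, P(r = 5 | data) = 0.066832, P(r = 6 | data) = 0.079208, P(r = 7 | data) = 0.0049505.
So P(yellow next | data) = Σ P(yellow next | H) P(H | data) = (7/8)(0.84901) + (3/8)(0.066832) + (1/4)(0.079208) + (1/8)(0.0049505) = 0.78837.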